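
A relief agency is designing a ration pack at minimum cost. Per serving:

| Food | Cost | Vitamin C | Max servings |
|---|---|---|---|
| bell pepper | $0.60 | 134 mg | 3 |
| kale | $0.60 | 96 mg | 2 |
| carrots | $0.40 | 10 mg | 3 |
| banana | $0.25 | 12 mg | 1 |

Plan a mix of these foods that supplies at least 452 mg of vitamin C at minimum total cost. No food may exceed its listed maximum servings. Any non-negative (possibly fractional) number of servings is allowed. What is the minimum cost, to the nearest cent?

$2.11

Cost per mg of vitamin C: bell pepper $0.0045, kale $0.0063, banana $0.0208, carrots $0.0400.
Take 3 servings of bell pepper: +402.0 mg vitamin C for $1.80 (total $1.80, still need 50.0 mg).
Take 0.5208 servings of kale: +50.0 mg vitamin C for $0.31 (total $2.11, still need 0.0 mg).
Greedy by cheapest-per-mg is optimal for a single linear constraint, so the minimum cost is $2.11.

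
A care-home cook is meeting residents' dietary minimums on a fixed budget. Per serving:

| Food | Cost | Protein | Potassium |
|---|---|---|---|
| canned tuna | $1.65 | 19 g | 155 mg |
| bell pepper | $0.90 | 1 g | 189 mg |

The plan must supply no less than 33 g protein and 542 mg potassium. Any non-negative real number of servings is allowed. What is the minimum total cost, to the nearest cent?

This is a tiny linear program; its minimum lies at a vertex of the feasible set. List the vertices and price them.
canned tuna only: max(33/19, 542/155) = 3.497 servings → $5.77.
bell pepper only: max(33/1, 542/189) = 33 servings → $29.70.
canned tuna + bell pepper with both tight: 1.657 servings and 1.508 servings → $4.09.
The minimum over all feasible corners is $4.09.

$4.09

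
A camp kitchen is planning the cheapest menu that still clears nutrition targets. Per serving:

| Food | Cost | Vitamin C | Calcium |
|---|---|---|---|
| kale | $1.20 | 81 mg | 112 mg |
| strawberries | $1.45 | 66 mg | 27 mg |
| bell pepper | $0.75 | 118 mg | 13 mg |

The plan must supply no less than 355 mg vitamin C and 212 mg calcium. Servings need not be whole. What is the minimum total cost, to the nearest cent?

kale only: max(355/81, 212/112) = 4.383 servings → $5.26.
strawberries only: max(355/66, 212/27) = 7.852 servings → $11.39.
bell pepper only: max(355/118, 212/13) = 16.31 servings → $12.23.
kale + strawberries with both tight: 0.8467 servings and 4.34 servings → $7.31.
kale + bell pepper with both tight: 1.677 servings and 1.857 servings → $3.41.
strawberries + bell pepper: the both-tight solution has a negative serving — not a feasible corner.
The minimum over all feasible corners is $3.41.

$3.41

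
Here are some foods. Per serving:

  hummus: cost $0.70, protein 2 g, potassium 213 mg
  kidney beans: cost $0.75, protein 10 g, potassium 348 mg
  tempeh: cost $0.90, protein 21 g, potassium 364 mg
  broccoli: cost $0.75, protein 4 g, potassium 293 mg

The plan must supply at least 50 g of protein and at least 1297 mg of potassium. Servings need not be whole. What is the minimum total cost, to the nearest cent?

hummus only: max(50/2, 1297/213) = 25 servings → $17.50.
kidney beans only: max(50/10, 1297/348) = 5 servings → $3.75.
tempeh only: max(50/21, 1297/364) = 3.563 servings → $3.21.
broccoli only: max(50/4, 1297/293) = 12.5 servings → $9.38.
hummus + kidney beans with both targets exact would need a negative amount; discard.
hummus + tempeh with both tight: 2.413 servings and 2.151 servings → $3.63.
hummus + broccoli: the both-tight solution has a negative serving — not a feasible corner.
kidney beans + tempeh with both tight: 2.464 servings and 1.208 servings → $2.93.
kidney beans + broccoli: the both-tight solution has a negative serving — not a feasible corner.
tempeh + broccoli with both tight: 2.014 servings and 1.924 servings → $3.26.
So the least-cost plan costs $2.93.

$2.93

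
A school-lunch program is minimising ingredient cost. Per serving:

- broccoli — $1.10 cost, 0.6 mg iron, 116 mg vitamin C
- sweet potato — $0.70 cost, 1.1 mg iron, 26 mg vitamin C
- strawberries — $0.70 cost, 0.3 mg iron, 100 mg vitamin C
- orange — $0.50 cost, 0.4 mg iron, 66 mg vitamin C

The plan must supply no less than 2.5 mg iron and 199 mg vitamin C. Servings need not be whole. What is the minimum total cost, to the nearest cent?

$2.20

Compare the cost at each extreme point of the feasible region.
broccoli only: max(2.5/0.6, 199/116) = 4.167 servings → $4.58.
sweet potato only: max(2.5/1.1, 199/26) = 7.654 servings → $5.36.
strawberries only: max(2.5/0.3, 199/100) = 8.333 servings → $5.83.
orange only: max(2.5/0.4, 199/66) = 6.25 servings → $3.12.
broccoli + sweet potato with both tight: 1.374 servings and 1.523 servings → $2.58.
broccoli + strawberries with both targets exact would need a negative amount; discard.
broccoli + orange: intersection lies outside the first quadrant.
sweet potato + strawberries with both tight: 1.862 servings and 1.506 servings → $2.36.
sweet potato + orange with both tight: 1.373 servings and 2.474 servings → $2.20.
strawberries + orange with both targets exact would need a negative amount; discard.
The minimum over all feasible corners is $2.20.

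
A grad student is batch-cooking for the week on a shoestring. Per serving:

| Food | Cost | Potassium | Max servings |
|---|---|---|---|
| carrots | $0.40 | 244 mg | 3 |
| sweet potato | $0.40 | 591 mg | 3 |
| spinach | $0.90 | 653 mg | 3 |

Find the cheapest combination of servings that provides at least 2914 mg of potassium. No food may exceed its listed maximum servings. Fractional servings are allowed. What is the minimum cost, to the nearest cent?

Cost per mg of potassium: sweet potato $0.0007, spinach $0.0014, carrots $0.0016.
Take 3 servings of sweet potato: +1773.0 mg potassium for $1.20 (total $1.20, still need 1141.0 mg).
Take 1.747 servings of spinach: +1141.0 mg potassium for $1.57 (total $2.77, still need 0.0 mg).
Greedy by cheapest-per-mg is optimal for a single linear constraint, so the minimum cost is $2.77.

$2.77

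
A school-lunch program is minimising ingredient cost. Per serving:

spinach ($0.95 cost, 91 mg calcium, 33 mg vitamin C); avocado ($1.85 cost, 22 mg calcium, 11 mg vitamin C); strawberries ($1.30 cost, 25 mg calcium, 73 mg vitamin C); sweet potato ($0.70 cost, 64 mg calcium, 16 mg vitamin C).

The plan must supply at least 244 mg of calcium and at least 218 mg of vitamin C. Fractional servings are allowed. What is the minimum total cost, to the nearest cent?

This is a tiny linear program; its minimum lies at a vertex of the feasible set. List the vertices and price them.
spinach only: max(244/91, 218/33) = 6.606 servings → $6.28.
avocado only: max(244/22, 218/11) = 19.82 servings → $36.66.
strawberries only: max(244/25, 218/73) = 9.76 servings → $12.69.
sweet potato only: max(244/64, 218/16) = 13.62 servings → $9.54.
spinach + avocado: the both-tight solution has a negative serving — not a feasible corner.
spinach + strawberries with both tight: 2.125 servings and 2.026 servings → $4.65.
spinach + sweet potato: the both-tight solution has a negative serving — not a feasible corner.
avocado + strawberries with both tight: 9.288 servings and 1.587 servings → $19.25.
avocado + sweet potato: the both-tight solution has a negative serving — not a feasible corner.
strawberries + sweet potato with both tight: 2.352 servings and 2.894 servings → $5.08.
So the least-cost plan costs $4.65.

$4.65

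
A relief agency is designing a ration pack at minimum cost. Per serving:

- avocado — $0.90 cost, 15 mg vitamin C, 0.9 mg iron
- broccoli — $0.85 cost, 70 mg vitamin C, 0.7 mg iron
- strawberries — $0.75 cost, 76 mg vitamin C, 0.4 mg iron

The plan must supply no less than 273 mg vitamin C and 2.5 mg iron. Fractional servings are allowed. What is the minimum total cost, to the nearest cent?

The cheapest plan sits at a corner of the feasible region — with two constraints it uses at most two foods.
avocado only: max(273/15, 2.5/0.9) = 18.2 servings → $16.38.
broccoli only: max(273/70, 2.5/0.7) = 3.9 servings → $3.31.
strawberries only: max(273/76, 2.5/0.4) = 6.25 servings → $4.69.
avocado + broccoli with both targets exact would need a negative amount; discard.
avocado + strawberries with both tight: 1.295 servings and 3.337 servings → $3.67.
broccoli + strawberries with both tight: 3.206 servings and 0.6389 servings → $3.20.
So the least-cost plan costs $3.20.

$3.20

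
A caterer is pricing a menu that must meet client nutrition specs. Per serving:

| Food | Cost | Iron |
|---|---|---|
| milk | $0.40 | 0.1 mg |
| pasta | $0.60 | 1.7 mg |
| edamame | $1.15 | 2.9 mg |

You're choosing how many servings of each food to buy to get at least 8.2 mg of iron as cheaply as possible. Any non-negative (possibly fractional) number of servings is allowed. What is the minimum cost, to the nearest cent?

$2.89

Cost per mg of iron: pasta $0.3529, edamame $0.3966, milk $4.0000.
With no serving limits, use only pasta: 8.2 mg / 1.7 mg = 4.824 servings × $0.60 = $2.89.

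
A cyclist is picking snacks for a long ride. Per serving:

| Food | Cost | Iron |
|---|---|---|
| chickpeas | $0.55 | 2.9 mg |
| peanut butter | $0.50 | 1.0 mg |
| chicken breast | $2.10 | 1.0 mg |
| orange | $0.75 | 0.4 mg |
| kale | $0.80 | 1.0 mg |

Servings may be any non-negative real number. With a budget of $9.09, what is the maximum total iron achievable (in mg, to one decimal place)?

47.9 mg

Iron per dollar: chickpeas 5.273, peanut butter 2, kale 1.25, orange 0.5333, chicken breast 0.4762.
With no serving limits, spend the whole cost allowance on chickpeas: $9.09 / $0.55 × 2.9 mg = 47.9 mg.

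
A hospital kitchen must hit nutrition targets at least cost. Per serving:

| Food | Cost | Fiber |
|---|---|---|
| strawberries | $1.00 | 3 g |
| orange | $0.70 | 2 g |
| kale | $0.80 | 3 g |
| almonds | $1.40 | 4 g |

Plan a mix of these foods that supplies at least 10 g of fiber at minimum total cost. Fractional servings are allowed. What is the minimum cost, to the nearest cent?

$2.67

Cost per g of fiber: kale $0.2667, strawberries $0.3333, orange $0.3500, almonds $0.3500.
With no serving limits, use only kale: 10 g / 3 g = 3.333 servings × $0.80 = $2.67.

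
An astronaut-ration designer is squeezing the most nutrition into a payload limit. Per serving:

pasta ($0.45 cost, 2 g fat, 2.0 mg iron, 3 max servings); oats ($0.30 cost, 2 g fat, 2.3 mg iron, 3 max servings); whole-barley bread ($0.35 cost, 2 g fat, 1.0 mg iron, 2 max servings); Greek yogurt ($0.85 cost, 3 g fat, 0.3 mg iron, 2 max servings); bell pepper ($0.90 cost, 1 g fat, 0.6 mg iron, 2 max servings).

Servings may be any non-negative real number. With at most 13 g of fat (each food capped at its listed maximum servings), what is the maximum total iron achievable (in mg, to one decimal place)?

Iron per g fat: oats 1.15, pasta 1, bell pepper 0.6, whole-barley bread 0.5, Greek yogurt 0.1.
Take 3 servings of oats: uses 6 g fat, +6.9 mg iron (running total 6.9 mg).
Take 3 servings of pasta: uses 6 g fat, +6.0 mg iron (running total 12.9 mg).
Take 1 serving of bell pepper: uses 1 g fat, +0.6 mg iron (running total 13.5 mg).
Filling greedily by iron-per-g fat is optimal for one linear limit, giving 13.5 mg.

13.5 mg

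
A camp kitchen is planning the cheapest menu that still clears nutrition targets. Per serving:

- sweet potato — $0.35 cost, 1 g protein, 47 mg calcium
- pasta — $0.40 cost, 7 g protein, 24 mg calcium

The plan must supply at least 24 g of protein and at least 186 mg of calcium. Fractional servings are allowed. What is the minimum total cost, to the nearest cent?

$2.07

This is a tiny linear program; its minimum lies at a vertex of the feasible set. List the vertices and price them.
sweet potato only: max(24/1, 186/47) = 24 servings → $8.40.
pasta only: max(24/7, 186/24) = 7.75 servings → $3.10.
sweet potato + pasta with both tight: 2.38 servings and 3.089 servings → $2.07.
So the least-cost plan costs $2.07.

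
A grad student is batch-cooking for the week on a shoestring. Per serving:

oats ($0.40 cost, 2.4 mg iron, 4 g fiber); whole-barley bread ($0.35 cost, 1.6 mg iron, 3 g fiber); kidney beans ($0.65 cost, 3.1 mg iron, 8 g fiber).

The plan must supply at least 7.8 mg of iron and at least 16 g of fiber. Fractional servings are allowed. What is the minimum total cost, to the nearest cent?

$1.44

Two binding constraints pin down two serving amounts, so the optimal mix uses at most two foods. The candidates are each food alone (scaled to the tighter of iron/fiber) and each pair with both constraints tight.
oats only: max(7.8/2.4, 16/4) = 4 servings → $1.60.
whole-barley bread only: max(7.8/1.6, 16/3) = 5.333 servings → $1.87.
kidney beans only: max(7.8/3.1, 16/8) = 2.516 servings → $1.64.
oats + whole-barley bread: the both-tight solution has a negative serving — not a feasible corner.
oats + kidney beans with both tight: 1.882 servings and 1.059 servings → $1.44.
whole-barley bread + kidney beans with both tight: 3.657 servings and 0.6286 servings → $1.69.
Cheapest feasible corner: $1.44.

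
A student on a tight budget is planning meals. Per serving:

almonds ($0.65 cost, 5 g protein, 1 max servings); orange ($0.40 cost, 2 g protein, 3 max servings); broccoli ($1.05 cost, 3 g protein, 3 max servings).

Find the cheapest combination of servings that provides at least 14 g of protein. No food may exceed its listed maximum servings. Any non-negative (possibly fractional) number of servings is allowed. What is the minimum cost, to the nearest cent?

Cost per g of protein: almonds $0.1300, orange $0.2000, broccoli $0.3500.
Take 1 serving of almonds: +5.0 g protein for $0.65 (total $0.65, still need 9.0 g).
Take 3 servings of orange: +6.0 g protein for $1.20 (total $1.85, still need 3.0 g).
Take 1 serving of broccoli: +3.0 g protein for $1.05 (total $2.90, still need 0.0 g).
Greedy by cheapest-per-g is optimal for a single linear constraint, so the minimum cost is $2.90.

$2.90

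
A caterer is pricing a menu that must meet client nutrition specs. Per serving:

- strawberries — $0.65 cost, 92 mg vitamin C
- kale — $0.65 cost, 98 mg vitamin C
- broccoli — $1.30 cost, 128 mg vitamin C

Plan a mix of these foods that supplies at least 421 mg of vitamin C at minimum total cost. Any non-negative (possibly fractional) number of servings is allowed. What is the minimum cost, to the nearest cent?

$2.79

Cost per mg of vitamin C: kale $0.0066, strawberries $0.0071, broccoli $0.0102.
With no serving limits, use only kale: 421 mg / 98 mg = 4.296 servings × $0.65 = $2.79.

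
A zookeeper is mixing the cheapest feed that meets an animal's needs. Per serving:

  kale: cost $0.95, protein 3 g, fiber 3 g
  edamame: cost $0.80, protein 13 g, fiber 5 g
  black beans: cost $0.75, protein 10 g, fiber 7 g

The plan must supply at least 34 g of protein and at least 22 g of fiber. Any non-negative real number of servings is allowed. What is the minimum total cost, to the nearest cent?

$2.47

The cheapest plan sits at a corner of the feasible region — with two constraints it uses at most two foods.
kale only: max(34/3, 22/3) = 11.33 servings → $10.77.
edamame only: max(34/13, 22/5) = 4.4 servings → $3.52.
black beans only: max(34/10, 22/7) = 3.4 servings → $2.55.
kale + edamame with both tight: 4.833 servings and 1.5 servings → $5.79.
kale + black beans with both targets exact would need a negative amount; discard.
edamame + black beans with both tight: 0.439 servings and 2.829 servings → $2.47.
So the least-cost plan costs $2.47.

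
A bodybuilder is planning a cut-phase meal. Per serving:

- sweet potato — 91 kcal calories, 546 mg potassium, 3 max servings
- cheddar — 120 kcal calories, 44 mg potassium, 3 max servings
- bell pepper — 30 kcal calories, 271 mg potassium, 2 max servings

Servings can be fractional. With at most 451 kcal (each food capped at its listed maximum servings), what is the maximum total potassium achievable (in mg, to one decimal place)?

2223.3 mg

Potassium per kcal: bell pepper 9.033, sweet potato 6, cheddar 0.3667.
Take 2 servings of bell pepper: uses 60 kcal, +542.0 mg potassium (running total 542.0 mg).
Take 3 servings of sweet potato: uses 273 kcal, +1638.0 mg potassium (running total 2180.0 mg).
Take 0.9833 servings of cheddar: uses 118 kcal, +43.3 mg potassium (running total 2223.3 mg).
Greedy by best ratio exhausts the calories allowance optimally: 2223.3 mg.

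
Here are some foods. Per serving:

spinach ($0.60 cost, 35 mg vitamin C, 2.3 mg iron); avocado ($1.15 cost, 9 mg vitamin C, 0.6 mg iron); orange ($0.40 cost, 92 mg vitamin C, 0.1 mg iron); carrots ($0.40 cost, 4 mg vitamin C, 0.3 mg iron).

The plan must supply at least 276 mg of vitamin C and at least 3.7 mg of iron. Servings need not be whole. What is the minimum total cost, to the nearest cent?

$1.87

Check every corner: each single food scaled to meet both minima, and each pair solved so both constraints bind.
spinach only: max(276/35, 3.7/2.3) = 7.886 servings → $4.73.
avocado only: max(276/9, 3.7/0.6) = 30.67 servings → $35.27.
orange only: max(276/92, 3.7/0.1) = 37 servings → $14.80.
carrots only: max(276/4, 3.7/0.3) = 69 servings → $27.60.
spinach + avocado: the both-tight solution has a negative serving — not a feasible corner.
spinach + orange with both tight: 1.503 servings and 2.428 servings → $1.87.
spinach + carrots: intersection lies outside the first quadrant.
avocado + orange with both tight: 5.761 servings and 2.436 servings → $7.60.
avocado + carrots: intersection lies outside the first quadrant.
orange + carrots with both tight: 2.5 servings and 11.5 servings → $5.60.
So the least-cost plan costs $1.87.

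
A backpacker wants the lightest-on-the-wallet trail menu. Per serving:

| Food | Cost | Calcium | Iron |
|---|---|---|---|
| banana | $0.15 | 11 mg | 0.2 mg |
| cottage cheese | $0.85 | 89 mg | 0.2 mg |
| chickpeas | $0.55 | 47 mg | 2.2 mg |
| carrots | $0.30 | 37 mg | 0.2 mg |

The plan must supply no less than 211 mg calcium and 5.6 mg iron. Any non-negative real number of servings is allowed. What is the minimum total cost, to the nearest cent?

banana only: max(211/11, 5.6/0.2) = 28 servings → $4.20.
cottage cheese only: max(211/89, 5.6/0.2) = 28 servings → $23.80.
chickpeas only: max(211/47, 5.6/2.2) = 4.489 servings → $2.47.
carrots only: max(211/37, 5.6/0.2) = 28 servings → $8.40.
banana + cottage cheese: the both-tight solution has a negative serving — not a feasible corner.
banana + chickpeas with both tight: 13.58 servings and 1.311 servings → $2.76.
banana + carrots: intersection lies outside the first quadrant.
cottage cheese + chickpeas with both tight: 1.078 servings and 2.447 servings → $2.26.
cottage cheese + carrots with both targets exact would need a negative amount; discard.
chickpeas + carrots with both tight: 2.292 servings and 2.792 servings → $2.10.
Cheapest feasible corner: $2.10.

$2.10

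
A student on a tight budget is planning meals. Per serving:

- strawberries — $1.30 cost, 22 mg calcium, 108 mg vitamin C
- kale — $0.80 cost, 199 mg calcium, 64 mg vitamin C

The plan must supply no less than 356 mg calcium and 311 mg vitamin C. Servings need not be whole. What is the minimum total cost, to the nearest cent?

$3.79

The cheapest plan sits at a corner of the feasible region — with two constraints it uses at most two foods.
strawberries only: max(356/22, 311/108) = 16.18 servings → $21.04.
kale only: max(356/199, 311/64) = 4.859 servings → $3.89.
strawberries + kale with both tight: 1.947 servings and 1.574 servings → $3.79.
The minimum over all feasible corners is $3.79.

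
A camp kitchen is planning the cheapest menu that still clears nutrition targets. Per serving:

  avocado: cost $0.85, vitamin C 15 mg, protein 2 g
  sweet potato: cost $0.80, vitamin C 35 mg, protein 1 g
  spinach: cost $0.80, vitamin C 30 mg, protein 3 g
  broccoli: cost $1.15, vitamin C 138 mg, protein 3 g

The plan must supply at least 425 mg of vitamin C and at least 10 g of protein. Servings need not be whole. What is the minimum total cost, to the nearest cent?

$3.72

For a min-cost LP with two ≥-constraints, a basic feasible solution has at most two positive variables.
avocado only: max(425/15, 10/2) = 28.33 servings → $24.08.
sweet potato only: max(425/35, 10/1) = 12.14 servings → $9.71.
spinach only: max(425/30, 10/3) = 14.17 servings → $11.33.
broccoli only: max(425/138, 10/3) = 3.333 servings → $3.83.
avocado + sweet potato: the both-tight solution has a negative serving — not a feasible corner.
avocado + spinach: intersection lies outside the first quadrant.
avocado + broccoli with both tight: 0.4545 servings and 3.03 servings → $3.87.
sweet potato + spinach: intersection lies outside the first quadrant.
sweet potato + broccoli with both tight: 3.182 servings and 2.273 servings → $5.16.
spinach + broccoli with both tight: 0.3241 servings and 3.009 servings → $3.72.
So the least-cost plan costs $3.72.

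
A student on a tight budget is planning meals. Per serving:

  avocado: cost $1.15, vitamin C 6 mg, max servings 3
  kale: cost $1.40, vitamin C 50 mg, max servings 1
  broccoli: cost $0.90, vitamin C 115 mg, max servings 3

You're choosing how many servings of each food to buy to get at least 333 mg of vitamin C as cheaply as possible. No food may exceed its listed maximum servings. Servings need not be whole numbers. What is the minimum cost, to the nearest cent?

Cost per mg of vitamin C: broccoli $0.0078, kale $0.0280, avocado $0.1917.
Take 2.896 servings of broccoli: +333.0 mg vitamin C for $2.61 (total $2.61, still need 0.0 mg).
Greedy by cheapest-per-mg is optimal for a single linear constraint, so the minimum cost is $2.61.

$2.61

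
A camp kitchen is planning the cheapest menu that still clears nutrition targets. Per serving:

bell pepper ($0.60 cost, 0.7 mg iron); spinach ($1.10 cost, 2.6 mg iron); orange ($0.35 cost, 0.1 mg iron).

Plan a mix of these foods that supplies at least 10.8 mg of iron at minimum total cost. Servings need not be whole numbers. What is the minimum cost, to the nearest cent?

$4.57

Cost per mg of iron: spinach $0.4231, bell pepper $0.8571, orange $3.5000.
With no serving limits, use only spinach: 10.8 mg / 2.6 mg = 4.154 servings × $1.10 = $4.57.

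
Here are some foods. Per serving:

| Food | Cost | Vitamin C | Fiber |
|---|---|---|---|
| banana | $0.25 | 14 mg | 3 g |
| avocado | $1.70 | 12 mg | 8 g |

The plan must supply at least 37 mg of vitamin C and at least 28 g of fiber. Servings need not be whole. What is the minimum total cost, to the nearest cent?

$2.33

At the optimum either one food covers both requirements or two foods hit both targets exactly; no other combination can be cheaper.
banana only: max(37/14, 28/3) = 9.333 servings → $2.33.
avocado only: max(37/12, 28/8) = 3.5 servings → $5.95.
banana + avocado with both targets exact would need a negative amount; discard.
The minimum over all feasible corners is $2.33.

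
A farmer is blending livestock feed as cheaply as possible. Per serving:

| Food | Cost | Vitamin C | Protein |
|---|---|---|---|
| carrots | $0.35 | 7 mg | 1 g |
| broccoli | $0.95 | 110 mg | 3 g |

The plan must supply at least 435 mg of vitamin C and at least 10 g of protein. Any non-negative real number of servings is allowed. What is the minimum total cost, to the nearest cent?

Minimising a linear cost over {vitamin C ≥ 435, protein ≥ 10, servings ≥ 0} — the optimum is at a vertex, using one or two foods.
carrots only: max(435/7, 10/1) = 62.14 servings → $21.75.
broccoli only: max(435/110, 10/3) = 3.955 servings → $3.76.
carrots + broccoli: intersection lies outside the first quadrant.
So the least-cost plan costs $3.76.

$3.76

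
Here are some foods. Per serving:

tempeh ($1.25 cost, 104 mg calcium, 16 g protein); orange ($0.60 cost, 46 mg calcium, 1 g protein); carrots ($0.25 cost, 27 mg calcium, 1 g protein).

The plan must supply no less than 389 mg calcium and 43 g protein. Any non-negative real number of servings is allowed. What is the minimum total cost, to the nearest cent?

$4.28

The cheapest plan sits at a corner of the feasible region — with two constraints it uses at most two foods.
tempeh only: max(389/104, 43/16) = 3.74 servings → $4.68.
orange only: max(389/46, 43/1) = 43 servings → $25.80.
carrots only: max(389/27, 43/1) = 43 servings → $10.75.
tempeh + orange with both tight: 2.514 servings and 2.772 servings → $4.81.
tempeh + carrots with both tight: 2.354 servings and 5.341 servings → $4.28.
orange + carrots: the both-tight solution has a negative serving — not a feasible corner.
So the least-cost plan costs $4.28.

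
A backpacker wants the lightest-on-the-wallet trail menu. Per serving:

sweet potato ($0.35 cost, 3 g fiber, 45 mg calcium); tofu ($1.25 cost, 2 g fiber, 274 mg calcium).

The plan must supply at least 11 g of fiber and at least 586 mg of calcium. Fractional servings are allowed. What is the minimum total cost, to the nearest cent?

$3.04

sweet potato only: max(11/3, 586/45) = 13.02 servings → $4.56.
tofu only: max(11/2, 586/274) = 5.5 servings → $6.88.
sweet potato + tofu with both tight: 2.516 servings and 1.725 servings → $3.04.
Cheapest feasible corner: $3.04.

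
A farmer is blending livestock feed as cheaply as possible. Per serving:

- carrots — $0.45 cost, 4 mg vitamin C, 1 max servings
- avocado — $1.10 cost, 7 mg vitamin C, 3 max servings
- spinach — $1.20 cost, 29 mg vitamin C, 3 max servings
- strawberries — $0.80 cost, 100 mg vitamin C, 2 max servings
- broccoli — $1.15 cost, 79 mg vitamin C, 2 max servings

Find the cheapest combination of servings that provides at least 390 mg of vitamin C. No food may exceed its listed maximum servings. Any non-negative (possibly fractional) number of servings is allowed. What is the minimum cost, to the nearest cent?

$5.22

Cost per mg of vitamin C: strawberries $0.0080, broccoli $0.0146, spinach $0.0414, carrots $0.1125, avocado $0.1571.
Take 2 servings of strawberries: +200.0 mg vitamin C for $1.60 (total $1.60, still need 190.0 mg).
Take 2 servings of broccoli: +158.0 mg vitamin C for $2.30 (total $3.90, still need 32.0 mg).
Take 1.103 servings of spinach: +32.0 mg vitamin C for $1.32 (total $5.22, still need 0.0 mg).
Filling from the cheapest source first is optimal under one linear minimum: $5.22.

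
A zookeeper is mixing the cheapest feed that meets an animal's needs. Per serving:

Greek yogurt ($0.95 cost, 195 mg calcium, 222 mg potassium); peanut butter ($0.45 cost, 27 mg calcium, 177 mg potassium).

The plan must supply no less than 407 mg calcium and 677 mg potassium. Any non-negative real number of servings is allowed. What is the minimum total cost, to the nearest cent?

$2.45

Greek yogurt only: max(407/195, 677/222) = 3.05 servings → $2.90.
peanut butter only: max(407/27, 677/177) = 15.07 servings → $6.78.
Greek yogurt + peanut butter with both tight: 1.885 servings and 1.461 servings → $2.45.
So the least-cost plan costs $2.45.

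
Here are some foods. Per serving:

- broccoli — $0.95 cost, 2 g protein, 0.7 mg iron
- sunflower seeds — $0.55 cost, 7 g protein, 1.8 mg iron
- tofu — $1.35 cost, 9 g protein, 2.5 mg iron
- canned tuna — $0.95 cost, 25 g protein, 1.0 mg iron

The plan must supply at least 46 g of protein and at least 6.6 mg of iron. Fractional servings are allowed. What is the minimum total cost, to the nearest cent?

Minimising a linear cost over {protein ≥ 46, iron ≥ 6.6, servings ≥ 0} — the optimum is at a vertex, using one or two foods.
broccoli only: max(46/2, 6.6/0.7) = 23 servings → $21.85.
sunflower seeds only: max(46/7, 6.6/1.8) = 6.571 servings → $3.61.
tofu only: max(46/9, 6.6/2.5) = 5.111 servings → $6.90.
canned tuna only: max(46/25, 6.6/1.0) = 6.6 servings → $6.27.
broccoli + sunflower seeds: the both-tight solution has a negative serving — not a feasible corner.
broccoli + tofu: the both-tight solution has a negative serving — not a feasible corner.
broccoli + canned tuna with both tight: 7.677 servings and 1.226 servings → $8.46.
sunflower seeds + tofu: the both-tight solution has a negative serving — not a feasible corner.
sunflower seeds + canned tuna with both tight: 3.132 servings and 0.9632 servings → $2.64.
tofu + canned tuna with both tight: 2.224 servings and 1.039 servings → $3.99.
So the least-cost plan costs $2.64.

$2.64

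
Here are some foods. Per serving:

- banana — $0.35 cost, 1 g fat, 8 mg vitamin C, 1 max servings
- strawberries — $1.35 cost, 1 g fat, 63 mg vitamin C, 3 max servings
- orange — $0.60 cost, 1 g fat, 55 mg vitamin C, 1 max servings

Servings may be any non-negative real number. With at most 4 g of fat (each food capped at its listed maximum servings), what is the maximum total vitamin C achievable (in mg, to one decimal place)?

Vitamin C per g fat: strawberries 63, orange 55, banana 8.
Take 3 servings of strawberries: uses 3 g fat, +189.0 mg vitamin C (running total 189.0 mg).
Take 1 serving of orange: uses 1 g fat, +55.0 mg vitamin C (running total 244.0 mg).
Filling greedily by vitamin C-per-g fat is optimal for one linear limit, giving 244.0 mg.

244.0 mg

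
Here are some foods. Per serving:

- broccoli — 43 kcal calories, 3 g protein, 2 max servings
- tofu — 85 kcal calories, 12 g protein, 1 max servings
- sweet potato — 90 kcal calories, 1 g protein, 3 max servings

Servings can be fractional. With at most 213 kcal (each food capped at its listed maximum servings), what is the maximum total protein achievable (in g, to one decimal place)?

Protein per kcal: tofu 0.1412, broccoli 0.06977, sweet potato 0.01111.
Take 1 serving of tofu: uses 85 kcal, +12.0 g protein (running total 12.0 g).
Take 2 servings of broccoli: uses 86 kcal, +6.0 g protein (running total 18.0 g).
Take 0.4667 servings of sweet potato: uses 42 kcal, +0.5 g protein (running total 18.5 g).
Greedy by best ratio exhausts the calories allowance optimally: 18.5 g.

18.5 g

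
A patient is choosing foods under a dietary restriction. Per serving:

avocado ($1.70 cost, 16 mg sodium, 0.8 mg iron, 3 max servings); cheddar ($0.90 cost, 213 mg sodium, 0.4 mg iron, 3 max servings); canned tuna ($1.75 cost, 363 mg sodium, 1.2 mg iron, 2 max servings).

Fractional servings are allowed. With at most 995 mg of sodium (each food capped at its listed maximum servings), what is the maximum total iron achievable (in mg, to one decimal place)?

Iron per mg sodium: avocado 0.05, canned tuna 0.003306, cheddar 0.001878.
Take 3 servings of avocado: uses 48 mg sodium, +2.4 mg iron (running total 2.4 mg).
Take 2 servings of canned tuna: uses 726 mg sodium, +2.4 mg iron (running total 4.8 mg).
Take 1.038 servings of cheddar: uses 221 mg sodium, +0.4 mg iron (running total 5.2 mg).
Greedy by best ratio exhausts the sodium allowance optimally: 5.2 mg.

5.2 mg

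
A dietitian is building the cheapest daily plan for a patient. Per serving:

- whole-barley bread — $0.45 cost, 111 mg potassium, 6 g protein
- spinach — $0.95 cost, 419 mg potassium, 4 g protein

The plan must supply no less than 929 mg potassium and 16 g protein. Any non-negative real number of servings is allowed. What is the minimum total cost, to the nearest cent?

This is a tiny linear program; its minimum lies at a vertex of the feasible set. List the vertices and price them.
whole-barley bread only: max(929/111, 16/6) = 8.369 servings → $3.77.
spinach only: max(929/419, 16/4) = 4 servings → $3.80.
whole-barley bread + spinach with both tight: 1.443 servings and 1.835 servings → $2.39.
Cheapest feasible corner: $2.39.

$2.39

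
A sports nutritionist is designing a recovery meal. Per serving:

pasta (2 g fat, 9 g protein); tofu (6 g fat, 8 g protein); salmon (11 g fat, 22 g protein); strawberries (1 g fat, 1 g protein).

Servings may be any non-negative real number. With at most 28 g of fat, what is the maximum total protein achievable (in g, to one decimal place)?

126.0 g

Protein per g fat: pasta 4.5, salmon 2, tofu 1.333, strawberries 1.
With no serving limits, spend the whole fat allowance on pasta: 28 g / 2 g × 9 g = 126.0 g.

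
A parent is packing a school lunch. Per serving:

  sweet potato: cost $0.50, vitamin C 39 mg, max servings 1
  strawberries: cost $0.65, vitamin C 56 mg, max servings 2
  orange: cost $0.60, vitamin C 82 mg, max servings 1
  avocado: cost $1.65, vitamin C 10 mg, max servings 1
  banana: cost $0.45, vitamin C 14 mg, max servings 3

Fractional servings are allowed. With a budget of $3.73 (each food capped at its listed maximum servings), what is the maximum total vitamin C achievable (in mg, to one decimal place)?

274.4 mg

Vitamin C per dollar: orange 136.7, strawberries 86.15, sweet potato 78, banana 31.11, avocado 6.061.
Take 1 serving of orange: spends $0.60, +82.0 mg vitamin C (running total 82.0 mg).
Take 2 servings of strawberries: spends $1.30, +112.0 mg vitamin C (running total 194.0 mg).
Take 1 serving of sweet potato: spends $0.50, +39.0 mg vitamin C (running total 233.0 mg).
Take 2.956 servings of banana: spends $1.33, +41.4 mg vitamin C (running total 274.4 mg).
Filling greedily by vitamin C-per-dollar is optimal for one linear limit, giving 274.4 mg.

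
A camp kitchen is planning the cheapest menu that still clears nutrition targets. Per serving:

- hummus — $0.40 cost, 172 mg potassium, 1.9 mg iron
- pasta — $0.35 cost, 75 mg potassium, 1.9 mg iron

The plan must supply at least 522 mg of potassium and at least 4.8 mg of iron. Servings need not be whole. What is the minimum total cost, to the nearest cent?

Minimising a linear cost over {potassium ≥ 522, iron ≥ 4.8, servings ≥ 0} — the optimum is at a vertex, using one or two foods.
hummus only: max(522/172, 4.8/1.9) = 3.035 servings → $1.21.
pasta only: max(522/75, 4.8/1.9) = 6.96 servings → $2.44.
hummus + pasta: intersection lies outside the first quadrant.
The minimum over all feasible corners is $1.21.

$1.21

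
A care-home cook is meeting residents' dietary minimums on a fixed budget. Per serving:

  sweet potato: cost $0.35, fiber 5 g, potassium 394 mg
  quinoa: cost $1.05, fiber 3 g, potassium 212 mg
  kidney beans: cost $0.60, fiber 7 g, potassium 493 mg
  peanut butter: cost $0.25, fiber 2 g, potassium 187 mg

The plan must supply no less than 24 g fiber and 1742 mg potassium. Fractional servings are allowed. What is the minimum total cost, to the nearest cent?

sweet potato only: max(24/5, 1742/394) = 4.8 servings → $1.68.
quinoa only: max(24/3, 1742/212) = 8.217 servings → $8.63.
kidney beans only: max(24/7, 1742/493) = 3.533 servings → $2.12.
peanut butter only: max(24/2, 1742/187) = 12 servings → $3.00.
sweet potato + quinoa with both tight: 1.131 servings and 6.115 servings → $6.82.
sweet potato + kidney beans with both tight: 1.235 servings and 2.546 servings → $1.96.
sweet potato + peanut butter with both targets exact would need a negative amount; discard.
quinoa + kidney beans: intersection lies outside the first quadrant.
quinoa + peanut butter with both tight: 7.328 servings and 1.007 servings → $7.95.
kidney beans + peanut butter with both tight: 3.108 servings and 1.121 servings → $2.15.
Cheapest feasible corner: $1.68.

$1.68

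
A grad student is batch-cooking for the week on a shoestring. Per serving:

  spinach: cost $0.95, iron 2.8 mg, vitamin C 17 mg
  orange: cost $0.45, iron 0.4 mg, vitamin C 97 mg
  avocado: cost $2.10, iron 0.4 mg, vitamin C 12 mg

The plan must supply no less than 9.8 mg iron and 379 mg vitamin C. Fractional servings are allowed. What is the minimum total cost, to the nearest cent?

$4.39

spinach only: max(9.8/2.8, 379/17) = 22.29 servings → $21.18.
orange only: max(9.8/0.4, 379/97) = 24.5 servings → $11.03.
avocado only: max(9.8/0.4, 379/12) = 31.58 servings → $66.33.
spinach + orange with both tight: 3.017 servings and 3.378 servings → $4.39.
spinach + avocado: intersection lies outside the first quadrant.
orange + avocado with both tight: 1 serving and 23.5 servings → $49.80.
So the least-cost plan costs $4.39.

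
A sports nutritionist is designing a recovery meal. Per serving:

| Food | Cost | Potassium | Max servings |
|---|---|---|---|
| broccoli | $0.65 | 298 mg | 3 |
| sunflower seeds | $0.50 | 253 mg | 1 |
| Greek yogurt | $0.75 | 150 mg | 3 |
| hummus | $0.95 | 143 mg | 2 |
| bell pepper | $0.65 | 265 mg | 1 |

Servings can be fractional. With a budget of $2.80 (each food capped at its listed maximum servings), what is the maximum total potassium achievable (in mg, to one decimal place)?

1289.7 mg

Potassium per dollar: sunflower seeds 506, broccoli 458.5, bell pepper 407.7, Greek yogurt 200, hummus 150.5.
Take 1 serving of sunflower seeds: spends $0.50, +253.0 mg potassium (running total 253.0 mg).
Take 3 servings of broccoli: spends $1.95, +894.0 mg potassium (running total 1147.0 mg).
Take 0.5385 servings of bell pepper: spends $0.35, +142.7 mg potassium (running total 1289.7 mg).
Filling greedily by potassium-per-dollar is optimal for one linear limit, giving 1289.7 mg.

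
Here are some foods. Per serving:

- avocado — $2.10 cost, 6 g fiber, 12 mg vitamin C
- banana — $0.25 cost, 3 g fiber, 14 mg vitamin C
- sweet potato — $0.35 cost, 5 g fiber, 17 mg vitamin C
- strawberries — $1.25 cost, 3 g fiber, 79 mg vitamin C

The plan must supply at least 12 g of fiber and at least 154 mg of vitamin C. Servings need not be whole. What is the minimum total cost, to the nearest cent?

avocado only: max(12/6, 154/12) = 12.83 servings → $26.95.
banana only: max(12/3, 154/14) = 11 servings → $2.75.
sweet potato only: max(12/5, 154/17) = 9.059 servings → $3.17.
strawberries only: max(12/3, 154/79) = 4 servings → $5.00.
avocado + banana with both targets exact would need a negative amount; discard.
avocado + sweet potato: the both-tight solution has a negative serving — not a feasible corner.
avocado + strawberries with both tight: 1.11 servings and 1.781 servings → $4.56.
banana + sweet potato: the both-tight solution has a negative serving — not a feasible corner.
banana + strawberries with both tight: 2.492 servings and 1.508 servings → $2.51.
sweet potato + strawberries with both tight: 1.413 servings and 1.645 servings → $2.55.
So the least-cost plan costs $2.51.

$2.51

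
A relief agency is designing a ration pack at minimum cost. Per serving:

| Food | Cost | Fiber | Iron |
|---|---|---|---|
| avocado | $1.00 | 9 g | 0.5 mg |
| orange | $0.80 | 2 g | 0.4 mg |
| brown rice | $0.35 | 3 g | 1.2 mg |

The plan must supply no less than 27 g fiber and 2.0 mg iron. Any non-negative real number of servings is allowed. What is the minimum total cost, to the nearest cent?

$3.01

Check every corner: each single food scaled to meet both minima, and each pair solved so both constraints bind.
avocado only: max(27/9, 2.0/0.5) = 4 servings → $4.00.
orange only: max(27/2, 2.0/0.4) = 13.5 servings → $10.80.
brown rice only: max(27/3, 2.0/1.2) = 9 servings → $3.15.
avocado + orange with both tight: 2.615 servings and 1.731 servings → $4.00.
avocado + brown rice with both tight: 2.839 servings and 0.4839 servings → $3.01.
orange + brown rice: intersection lies outside the first quadrant.
The minimum over all feasible corners is $3.01.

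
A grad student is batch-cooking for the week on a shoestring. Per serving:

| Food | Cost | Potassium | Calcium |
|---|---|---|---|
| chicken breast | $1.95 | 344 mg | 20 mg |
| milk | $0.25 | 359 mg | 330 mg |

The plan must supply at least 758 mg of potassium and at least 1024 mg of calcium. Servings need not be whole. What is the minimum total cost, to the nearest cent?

$0.78

chicken breast only: max(758/344, 1024/20) = 51.2 servings → $99.84.
milk only: max(758/359, 1024/330) = 3.103 servings → $0.78.
chicken breast + milk with both targets exact would need a negative amount; discard.
The minimum over all feasible corners is $0.78.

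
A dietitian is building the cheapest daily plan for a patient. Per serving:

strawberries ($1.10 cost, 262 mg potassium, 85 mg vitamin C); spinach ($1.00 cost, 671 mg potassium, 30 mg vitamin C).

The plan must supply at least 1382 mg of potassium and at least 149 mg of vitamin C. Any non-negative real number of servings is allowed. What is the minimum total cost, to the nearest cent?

$2.90

Minimising a linear cost over {potassium ≥ 1382, vitamin C ≥ 149, servings ≥ 0} — the optimum is at a vertex, using one or two foods.
strawberries only: max(1382/262, 149/85) = 5.275 servings → $5.80.
spinach only: max(1382/671, 149/30) = 4.967 servings → $4.97.
strawberries + spinach with both tight: 1.19 servings and 1.595 servings → $2.90.
So the least-cost plan costs $2.90.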